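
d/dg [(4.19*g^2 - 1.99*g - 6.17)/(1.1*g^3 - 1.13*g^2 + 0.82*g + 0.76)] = (-4.609*g^4 + 4.378*g^3 + 21.5481*g^2 - 7.5754*g + 3.547)/(1.21*g^6 - 2.486*g^5 + 3.0809*g^4 - 0.1812*g^3 - 1.0452*g^2 + 1.2464*g + 0.5776)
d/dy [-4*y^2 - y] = -8*y - 1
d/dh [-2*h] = -2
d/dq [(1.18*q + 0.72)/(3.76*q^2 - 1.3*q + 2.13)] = (-4.4368*q^2 - 5.4144*q + 3.4494)/(14.1376*q^4 - 9.776*q^3 + 17.7076*q^2 - 5.538*q + 4.5369)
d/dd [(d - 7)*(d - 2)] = 2*d - 9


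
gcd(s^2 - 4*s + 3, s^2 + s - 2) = s - 1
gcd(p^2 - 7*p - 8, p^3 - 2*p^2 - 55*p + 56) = p - 8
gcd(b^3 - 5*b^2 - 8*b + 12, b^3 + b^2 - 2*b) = b^2 + b - 2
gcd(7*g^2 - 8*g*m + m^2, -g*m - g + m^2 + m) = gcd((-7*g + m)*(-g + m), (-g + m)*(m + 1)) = g - m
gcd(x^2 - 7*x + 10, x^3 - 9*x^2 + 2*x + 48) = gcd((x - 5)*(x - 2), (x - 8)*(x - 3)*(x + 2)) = 1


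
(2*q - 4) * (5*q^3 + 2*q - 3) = 10*q^4 - 20*q^3 + 4*q^2 - 14*q + 12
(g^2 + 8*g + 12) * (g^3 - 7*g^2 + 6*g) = g^5 + g^4 - 38*g^3 - 36*g^2 + 72*g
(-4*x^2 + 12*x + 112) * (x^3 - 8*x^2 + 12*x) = -4*x^5 + 44*x^4 - 32*x^3 - 752*x^2 + 1344*x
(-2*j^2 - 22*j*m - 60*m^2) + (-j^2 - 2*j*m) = -3*j^2 - 24*j*m - 60*m^2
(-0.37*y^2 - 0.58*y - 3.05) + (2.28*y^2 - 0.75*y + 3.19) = 1.91*y^2 - 1.33*y + 0.14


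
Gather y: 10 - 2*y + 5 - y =15 - 3*y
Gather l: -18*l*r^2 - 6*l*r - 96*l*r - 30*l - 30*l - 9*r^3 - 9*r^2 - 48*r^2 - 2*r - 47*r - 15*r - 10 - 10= l*(-18*r^2 - 102*r - 60) - 9*r^3 - 57*r^2 - 64*r - 20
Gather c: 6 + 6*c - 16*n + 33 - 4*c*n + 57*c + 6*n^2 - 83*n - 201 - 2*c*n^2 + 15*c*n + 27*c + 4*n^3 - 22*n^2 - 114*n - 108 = c*(-2*n^2 + 11*n + 90) + 4*n^3 - 16*n^2 - 213*n - 270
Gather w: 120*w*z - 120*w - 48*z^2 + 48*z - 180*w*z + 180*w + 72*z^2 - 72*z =w*(60 - 60*z) + 24*z^2 - 24*z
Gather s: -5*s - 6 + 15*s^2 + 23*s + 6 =15*s^2 + 18*s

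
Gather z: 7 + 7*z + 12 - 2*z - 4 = 5*z + 15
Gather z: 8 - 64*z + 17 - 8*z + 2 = 27 - 72*z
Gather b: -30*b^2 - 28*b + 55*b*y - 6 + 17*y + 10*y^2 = -30*b^2 + b*(55*y - 28) + 10*y^2 + 17*y - 6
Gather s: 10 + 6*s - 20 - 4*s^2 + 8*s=-4*s^2 + 14*s - 10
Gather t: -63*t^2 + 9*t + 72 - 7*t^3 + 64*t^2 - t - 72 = -7*t^3 + t^2 + 8*t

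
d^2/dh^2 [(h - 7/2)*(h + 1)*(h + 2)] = 6*h - 1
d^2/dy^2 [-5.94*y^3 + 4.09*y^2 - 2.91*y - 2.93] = 8.18 - 35.64*y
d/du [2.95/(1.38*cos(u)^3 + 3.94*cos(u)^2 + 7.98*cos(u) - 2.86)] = (12.213*cos(u)^2 + 23.246*cos(u) + 23.541)*sin(u)/(1.38*cos(u)^3 + 3.94*cos(u)^2 + 7.98*cos(u) - 2.86)^2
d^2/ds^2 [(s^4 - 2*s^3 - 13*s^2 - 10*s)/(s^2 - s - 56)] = 2*(s^6 - 3*s^5 - 165*s^4 + 311*s^3 + 16296*s^2 - 20496*s - 40208)/(s^6 - 3*s^5 - 165*s^4 + 335*s^3 + 9240*s^2 - 9408*s - 175616)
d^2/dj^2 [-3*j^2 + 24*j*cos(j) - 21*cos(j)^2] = -24*j*cos(j) - 84*sin(j)^2 - 48*sin(j) + 36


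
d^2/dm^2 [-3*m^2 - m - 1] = -6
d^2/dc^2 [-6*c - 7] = 0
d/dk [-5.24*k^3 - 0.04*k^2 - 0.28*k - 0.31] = -15.72*k^2 - 0.08*k - 0.28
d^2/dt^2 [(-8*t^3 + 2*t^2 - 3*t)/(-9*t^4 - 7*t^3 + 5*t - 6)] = 2*(648*t^9 - 486*t^8 + 1080*t^7 + 3934*t^6 - 4443*t^5 - 525*t^4 - 727*t^3 - 1476*t^2 + 864*t + 18)/(729*t^12 + 1701*t^11 + 1323*t^10 - 872*t^9 - 432*t^8 + 1533*t^7 + 1557*t^6 - 1095*t^5 - 288*t^4 + 631*t^3 + 450*t^2 - 540*t + 216)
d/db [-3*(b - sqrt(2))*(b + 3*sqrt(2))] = -6*b - 6*sqrt(2)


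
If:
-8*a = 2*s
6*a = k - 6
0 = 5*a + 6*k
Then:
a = -36/41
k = 30/41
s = 144/41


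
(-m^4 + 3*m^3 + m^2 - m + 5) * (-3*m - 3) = 3*m^5 - 6*m^4 - 12*m^3 - 12*m - 15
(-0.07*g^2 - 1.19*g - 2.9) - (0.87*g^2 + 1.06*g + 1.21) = -0.94*g^2 - 2.25*g - 4.11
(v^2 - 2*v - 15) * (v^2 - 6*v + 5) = v^4 - 8*v^3 + 2*v^2 + 80*v - 75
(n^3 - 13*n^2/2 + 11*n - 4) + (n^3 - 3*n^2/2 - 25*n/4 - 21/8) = 2*n^3 - 8*n^2 + 19*n/4 - 53/8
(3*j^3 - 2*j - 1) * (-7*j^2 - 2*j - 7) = -21*j^5 - 6*j^4 - 7*j^3 + 11*j^2 + 16*j + 7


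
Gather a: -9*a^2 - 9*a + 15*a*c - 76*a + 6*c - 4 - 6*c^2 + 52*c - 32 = -9*a^2 + a*(15*c - 85) - 6*c^2 + 58*c - 36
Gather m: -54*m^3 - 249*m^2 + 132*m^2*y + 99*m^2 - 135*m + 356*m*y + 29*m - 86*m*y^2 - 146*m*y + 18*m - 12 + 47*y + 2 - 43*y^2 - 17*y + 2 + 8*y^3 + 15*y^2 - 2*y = -54*m^3 + m^2*(132*y - 150) + m*(-86*y^2 + 210*y - 88) + 8*y^3 - 28*y^2 + 28*y - 8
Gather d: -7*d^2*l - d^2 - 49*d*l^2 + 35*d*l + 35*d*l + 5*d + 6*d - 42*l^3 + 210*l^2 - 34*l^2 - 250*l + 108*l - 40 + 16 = d^2*(-7*l - 1) + d*(-49*l^2 + 70*l + 11) - 42*l^3 + 176*l^2 - 142*l - 24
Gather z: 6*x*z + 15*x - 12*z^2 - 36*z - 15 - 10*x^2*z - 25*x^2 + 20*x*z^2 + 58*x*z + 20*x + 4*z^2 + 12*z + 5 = -25*x^2 + 35*x + z^2*(20*x - 8) + z*(-10*x^2 + 64*x - 24) - 10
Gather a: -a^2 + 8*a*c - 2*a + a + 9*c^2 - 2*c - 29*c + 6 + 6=-a^2 + a*(8*c - 1) + 9*c^2 - 31*c + 12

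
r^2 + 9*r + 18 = (r + 3)*(r + 6)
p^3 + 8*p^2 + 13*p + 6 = (p + 1)^2*(p + 6)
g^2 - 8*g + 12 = (g - 6)*(g - 2)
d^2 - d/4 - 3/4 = (d - 1)*(d + 3/4)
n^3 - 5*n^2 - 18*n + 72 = (n - 6)*(n - 3)*(n + 4)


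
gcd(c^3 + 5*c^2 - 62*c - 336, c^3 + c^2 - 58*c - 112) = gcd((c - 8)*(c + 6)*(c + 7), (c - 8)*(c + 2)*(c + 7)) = c^2 - c - 56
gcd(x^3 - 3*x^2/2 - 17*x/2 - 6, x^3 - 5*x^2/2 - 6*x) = x^2 - 5*x/2 - 6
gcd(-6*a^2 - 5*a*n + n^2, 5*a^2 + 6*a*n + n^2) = a + n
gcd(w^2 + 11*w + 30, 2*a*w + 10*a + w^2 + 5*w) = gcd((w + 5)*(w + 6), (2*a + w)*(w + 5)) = w + 5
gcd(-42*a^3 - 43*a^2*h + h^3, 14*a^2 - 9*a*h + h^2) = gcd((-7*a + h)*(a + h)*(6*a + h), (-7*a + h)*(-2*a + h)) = 7*a - h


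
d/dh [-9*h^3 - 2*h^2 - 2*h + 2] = -27*h^2 - 4*h - 2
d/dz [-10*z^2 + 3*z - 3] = 3 - 20*z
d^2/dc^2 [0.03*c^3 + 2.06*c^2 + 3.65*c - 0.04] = 0.18*c + 4.12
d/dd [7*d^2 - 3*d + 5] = 14*d - 3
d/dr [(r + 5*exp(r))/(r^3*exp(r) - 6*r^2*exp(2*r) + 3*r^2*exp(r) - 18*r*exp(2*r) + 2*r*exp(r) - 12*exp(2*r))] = (-(r + 5*exp(r))*(r^3 - 12*r^2*exp(r) + 6*r^2 - 48*r*exp(r) + 8*r - 42*exp(r) + 2) + (5*exp(r) + 1)*(r^3 - 6*r^2*exp(r) + 3*r^2 - 18*r*exp(r) + 2*r - 12*exp(r)))*exp(-r)/(r^3 - 6*r^2*exp(r) + 3*r^2 - 18*r*exp(r) + 2*r - 12*exp(r))^2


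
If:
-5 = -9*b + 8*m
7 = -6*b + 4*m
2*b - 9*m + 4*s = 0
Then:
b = -19/3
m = -31/4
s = -685/48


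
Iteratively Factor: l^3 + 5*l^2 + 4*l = (l)*(l^2 + 5*l + 4) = l*(l + 4)*(l + 1)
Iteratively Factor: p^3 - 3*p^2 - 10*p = (p + 2)*(p^2 - 5*p) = (p - 5)*(p + 2)*(p)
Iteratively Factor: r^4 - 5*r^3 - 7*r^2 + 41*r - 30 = (r + 3)*(r^3 - 8*r^2 + 17*r - 10) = (r - 5)*(r + 3)*(r^2 - 3*r + 2) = (r - 5)*(r - 1)*(r + 3)*(r - 2)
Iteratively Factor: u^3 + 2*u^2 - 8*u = (u + 4)*(u^2 - 2*u) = u*(u + 4)*(u - 2)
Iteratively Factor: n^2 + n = (n + 1)*(n)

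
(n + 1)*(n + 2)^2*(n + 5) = n^4 + 10*n^3 + 33*n^2 + 44*n + 20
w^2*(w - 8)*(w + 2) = w^4 - 6*w^3 - 16*w^2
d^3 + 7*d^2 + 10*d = d*(d + 2)*(d + 5)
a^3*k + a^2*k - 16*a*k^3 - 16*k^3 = (a - 4*k)*(a + 4*k)*(a*k + k)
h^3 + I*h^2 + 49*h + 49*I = (h - 7*I)*(h + I)*(h + 7*I)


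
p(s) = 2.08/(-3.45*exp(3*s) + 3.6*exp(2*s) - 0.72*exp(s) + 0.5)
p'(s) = 2.08*(10.35*exp(3*s) - 7.2*exp(2*s) + 0.72*exp(s))/(-3.45*exp(3*s) + 3.6*exp(2*s) - 0.72*exp(s) + 0.5)^2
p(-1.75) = 4.47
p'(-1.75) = -0.36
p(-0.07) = 12.85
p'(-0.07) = 222.45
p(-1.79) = 4.48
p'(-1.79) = -0.31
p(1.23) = -0.02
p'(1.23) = 0.07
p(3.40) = -0.00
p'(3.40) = 0.00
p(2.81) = -0.00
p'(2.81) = 0.00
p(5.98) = -0.00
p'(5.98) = 0.00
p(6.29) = -0.00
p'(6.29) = 0.00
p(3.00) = 0.00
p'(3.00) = 0.00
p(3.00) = 0.00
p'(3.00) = 0.00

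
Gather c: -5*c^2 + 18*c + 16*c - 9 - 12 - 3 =-5*c^2 + 34*c - 24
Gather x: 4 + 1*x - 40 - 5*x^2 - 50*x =-5*x^2 - 49*x - 36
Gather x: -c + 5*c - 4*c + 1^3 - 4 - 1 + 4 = 0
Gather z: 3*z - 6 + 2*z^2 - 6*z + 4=2*z^2 - 3*z - 2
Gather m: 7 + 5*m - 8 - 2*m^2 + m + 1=-2*m^2 + 6*m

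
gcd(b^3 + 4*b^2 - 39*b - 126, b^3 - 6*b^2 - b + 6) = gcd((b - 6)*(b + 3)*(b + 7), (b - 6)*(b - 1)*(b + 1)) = b - 6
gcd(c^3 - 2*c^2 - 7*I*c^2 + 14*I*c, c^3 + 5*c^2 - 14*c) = c^2 - 2*c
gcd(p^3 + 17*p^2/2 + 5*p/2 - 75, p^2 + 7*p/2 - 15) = p^2 + 7*p/2 - 15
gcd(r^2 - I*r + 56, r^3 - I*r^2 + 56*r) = r^2 - I*r + 56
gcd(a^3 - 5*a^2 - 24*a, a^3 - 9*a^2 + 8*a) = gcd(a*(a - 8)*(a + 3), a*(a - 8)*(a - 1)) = a^2 - 8*a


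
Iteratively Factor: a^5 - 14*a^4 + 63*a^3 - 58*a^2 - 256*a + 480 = (a - 4)*(a^4 - 10*a^3 + 23*a^2 + 34*a - 120) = (a - 4)^2*(a^3 - 6*a^2 - a + 30) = (a - 4)^2*(a + 2)*(a^2 - 8*a + 15) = (a - 5)*(a - 4)^2*(a + 2)*(a - 3)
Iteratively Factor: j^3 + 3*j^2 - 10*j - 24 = (j + 2)*(j^2 + j - 12) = (j - 3)*(j + 2)*(j + 4)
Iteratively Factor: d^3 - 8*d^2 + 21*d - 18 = (d - 3)*(d^2 - 5*d + 6) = (d - 3)*(d - 2)*(d - 3)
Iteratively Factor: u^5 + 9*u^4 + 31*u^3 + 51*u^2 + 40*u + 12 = (u + 2)*(u^4 + 7*u^3 + 17*u^2 + 17*u + 6) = (u + 2)^2*(u^3 + 5*u^2 + 7*u + 3) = (u + 2)^2*(u + 3)*(u^2 + 2*u + 1) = (u + 1)*(u + 2)^2*(u + 3)*(u + 1)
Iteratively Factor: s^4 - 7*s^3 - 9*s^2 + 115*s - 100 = (s - 5)*(s^3 - 2*s^2 - 19*s + 20) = (s - 5)^2*(s^2 + 3*s - 4) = (s - 5)^2*(s - 1)*(s + 4)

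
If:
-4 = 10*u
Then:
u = -2/5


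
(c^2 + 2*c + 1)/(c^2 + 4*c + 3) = (c + 1)/(c + 3)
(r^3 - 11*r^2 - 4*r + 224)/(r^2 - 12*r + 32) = (r^2 - 3*r - 28)/(r - 4)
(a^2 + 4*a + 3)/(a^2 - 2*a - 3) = (a + 3)/(a - 3)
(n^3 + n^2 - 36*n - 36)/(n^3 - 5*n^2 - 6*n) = (n + 6)/n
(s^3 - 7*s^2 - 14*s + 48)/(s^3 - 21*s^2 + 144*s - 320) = (s^2 + s - 6)/(s^2 - 13*s + 40)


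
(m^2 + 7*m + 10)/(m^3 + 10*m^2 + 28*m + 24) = (m + 5)/(m^2 + 8*m + 12)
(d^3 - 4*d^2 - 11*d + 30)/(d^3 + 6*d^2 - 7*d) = (d^3 - 4*d^2 - 11*d + 30)/(d*(d^2 + 6*d - 7))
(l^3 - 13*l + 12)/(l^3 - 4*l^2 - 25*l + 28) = (l - 3)/(l - 7)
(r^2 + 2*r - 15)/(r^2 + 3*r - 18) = (r + 5)/(r + 6)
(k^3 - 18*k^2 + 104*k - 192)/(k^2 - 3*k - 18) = (k^2 - 12*k + 32)/(k + 3)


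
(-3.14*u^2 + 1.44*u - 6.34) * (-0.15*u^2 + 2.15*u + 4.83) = 0.471*u^4 - 6.967*u^3 - 11.1192*u^2 - 6.6758*u - 30.6222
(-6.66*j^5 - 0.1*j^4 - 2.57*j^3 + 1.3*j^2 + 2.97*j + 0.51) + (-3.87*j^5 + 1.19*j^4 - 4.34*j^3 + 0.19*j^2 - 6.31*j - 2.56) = -10.53*j^5 + 1.09*j^4 - 6.91*j^3 + 1.49*j^2 - 3.34*j - 2.05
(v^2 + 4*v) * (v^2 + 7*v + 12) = v^4 + 11*v^3 + 40*v^2 + 48*v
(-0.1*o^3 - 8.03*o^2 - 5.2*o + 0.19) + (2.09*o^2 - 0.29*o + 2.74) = -0.1*o^3 - 5.94*o^2 - 5.49*o + 2.93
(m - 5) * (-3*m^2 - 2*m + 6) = -3*m^3 + 13*m^2 + 16*m - 30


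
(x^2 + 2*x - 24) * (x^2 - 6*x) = x^4 - 4*x^3 - 36*x^2 + 144*x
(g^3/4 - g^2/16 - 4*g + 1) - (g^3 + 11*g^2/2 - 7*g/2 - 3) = -3*g^3/4 - 89*g^2/16 - g/2 + 4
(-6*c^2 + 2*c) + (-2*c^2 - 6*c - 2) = -8*c^2 - 4*c - 2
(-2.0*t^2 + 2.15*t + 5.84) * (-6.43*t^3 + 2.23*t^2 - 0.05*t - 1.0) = 12.86*t^5 - 18.2845*t^4 - 32.6567*t^3 + 14.9157*t^2 - 2.442*t - 5.84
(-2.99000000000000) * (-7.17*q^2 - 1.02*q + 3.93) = 21.4383*q^2 + 3.0498*q - 11.7507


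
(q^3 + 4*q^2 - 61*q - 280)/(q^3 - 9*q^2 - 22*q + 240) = (q + 7)/(q - 6)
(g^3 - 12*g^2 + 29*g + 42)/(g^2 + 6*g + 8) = (g^3 - 12*g^2 + 29*g + 42)/(g^2 + 6*g + 8)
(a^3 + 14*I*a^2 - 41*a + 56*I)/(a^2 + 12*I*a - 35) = (a^2 + 7*I*a + 8)/(a + 5*I)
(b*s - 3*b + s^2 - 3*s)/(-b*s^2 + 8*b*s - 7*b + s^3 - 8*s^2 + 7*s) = (-b*s + 3*b - s^2 + 3*s)/(b*s^2 - 8*b*s + 7*b - s^3 + 8*s^2 - 7*s)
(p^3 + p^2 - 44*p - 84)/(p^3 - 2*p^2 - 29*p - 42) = (p + 6)/(p + 3)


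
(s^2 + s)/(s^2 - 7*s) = (s + 1)/(s - 7)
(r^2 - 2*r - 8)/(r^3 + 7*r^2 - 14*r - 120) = (r + 2)/(r^2 + 11*r + 30)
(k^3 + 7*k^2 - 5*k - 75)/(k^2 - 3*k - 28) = (-k^3 - 7*k^2 + 5*k + 75)/(-k^2 + 3*k + 28)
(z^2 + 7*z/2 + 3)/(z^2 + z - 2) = (z + 3/2)/(z - 1)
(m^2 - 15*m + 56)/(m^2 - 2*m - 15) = (-m^2 + 15*m - 56)/(-m^2 + 2*m + 15)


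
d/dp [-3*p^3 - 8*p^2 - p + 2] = -9*p^2 - 16*p - 1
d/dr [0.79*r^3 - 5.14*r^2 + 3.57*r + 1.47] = 2.37*r^2 - 10.28*r + 3.57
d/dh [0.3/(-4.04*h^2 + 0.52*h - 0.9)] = (2.424*h - 0.156)/(4.04*h^2 - 0.52*h + 0.9)^2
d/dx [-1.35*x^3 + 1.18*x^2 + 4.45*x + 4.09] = -4.05*x^2 + 2.36*x + 4.45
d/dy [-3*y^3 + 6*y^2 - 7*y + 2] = -9*y^2 + 12*y - 7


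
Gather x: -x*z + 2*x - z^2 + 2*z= x*(2 - z) - z^2 + 2*z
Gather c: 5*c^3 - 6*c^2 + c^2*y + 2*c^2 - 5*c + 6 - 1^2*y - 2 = 5*c^3 + c^2*(y - 4) - 5*c - y + 4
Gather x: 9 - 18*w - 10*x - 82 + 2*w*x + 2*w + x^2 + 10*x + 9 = 2*w*x - 16*w + x^2 - 64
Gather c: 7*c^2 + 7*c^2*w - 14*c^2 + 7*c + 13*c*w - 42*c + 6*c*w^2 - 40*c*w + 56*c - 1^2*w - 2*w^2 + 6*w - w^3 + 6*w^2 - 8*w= c^2*(7*w - 7) + c*(6*w^2 - 27*w + 21) - w^3 + 4*w^2 - 3*w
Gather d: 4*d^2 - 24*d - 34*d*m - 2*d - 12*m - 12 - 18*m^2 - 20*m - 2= 4*d^2 + d*(-34*m - 26) - 18*m^2 - 32*m - 14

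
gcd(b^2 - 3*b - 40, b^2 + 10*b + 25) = b + 5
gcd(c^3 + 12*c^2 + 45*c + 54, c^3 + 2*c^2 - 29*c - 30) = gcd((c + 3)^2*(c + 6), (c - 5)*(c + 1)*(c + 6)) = c + 6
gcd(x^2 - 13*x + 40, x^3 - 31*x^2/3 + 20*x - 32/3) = x - 8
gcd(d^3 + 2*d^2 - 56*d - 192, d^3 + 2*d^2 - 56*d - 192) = d^3 + 2*d^2 - 56*d - 192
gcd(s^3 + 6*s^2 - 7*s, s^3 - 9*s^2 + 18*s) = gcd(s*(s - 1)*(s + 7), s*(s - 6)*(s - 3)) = s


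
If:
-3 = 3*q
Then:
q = -1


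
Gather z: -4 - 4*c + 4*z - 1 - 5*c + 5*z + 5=-9*c + 9*z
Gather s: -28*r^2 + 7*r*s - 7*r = -28*r^2 + 7*r*s - 7*r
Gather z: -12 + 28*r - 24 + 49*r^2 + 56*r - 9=49*r^2 + 84*r - 45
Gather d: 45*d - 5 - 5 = 45*d - 10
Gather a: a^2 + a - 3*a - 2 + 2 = a^2 - 2*a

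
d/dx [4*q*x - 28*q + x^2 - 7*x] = 4*q + 2*x - 7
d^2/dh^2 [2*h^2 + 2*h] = 4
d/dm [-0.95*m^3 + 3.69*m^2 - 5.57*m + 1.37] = -2.85*m^2 + 7.38*m - 5.57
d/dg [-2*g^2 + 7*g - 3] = 7 - 4*g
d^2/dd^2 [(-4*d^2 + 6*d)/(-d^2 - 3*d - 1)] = 4*(-9*d^3 - 6*d^2 + 9*d + 11)/(d^6 + 9*d^5 + 30*d^4 + 45*d^3 + 30*d^2 + 9*d + 1)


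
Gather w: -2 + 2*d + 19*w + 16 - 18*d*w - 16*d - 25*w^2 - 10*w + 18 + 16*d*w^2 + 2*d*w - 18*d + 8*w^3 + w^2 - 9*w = -16*d*w - 32*d + 8*w^3 + w^2*(16*d - 24) + 32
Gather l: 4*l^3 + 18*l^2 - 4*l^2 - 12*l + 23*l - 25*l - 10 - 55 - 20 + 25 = 4*l^3 + 14*l^2 - 14*l - 60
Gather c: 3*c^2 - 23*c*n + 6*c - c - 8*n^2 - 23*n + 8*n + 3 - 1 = 3*c^2 + c*(5 - 23*n) - 8*n^2 - 15*n + 2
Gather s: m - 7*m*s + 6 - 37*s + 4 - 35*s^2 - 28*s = m - 35*s^2 + s*(-7*m - 65) + 10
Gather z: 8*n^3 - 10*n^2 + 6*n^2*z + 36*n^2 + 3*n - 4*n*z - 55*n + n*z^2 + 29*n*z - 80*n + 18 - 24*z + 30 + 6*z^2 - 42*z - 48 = 8*n^3 + 26*n^2 - 132*n + z^2*(n + 6) + z*(6*n^2 + 25*n - 66)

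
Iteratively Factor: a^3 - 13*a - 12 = (a + 3)*(a^2 - 3*a - 4) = (a - 4)*(a + 3)*(a + 1)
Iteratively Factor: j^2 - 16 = (j + 4)*(j - 4)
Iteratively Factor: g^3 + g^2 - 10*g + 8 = (g - 2)*(g^2 + 3*g - 4) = (g - 2)*(g - 1)*(g + 4)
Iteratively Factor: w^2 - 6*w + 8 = (w - 4)*(w - 2)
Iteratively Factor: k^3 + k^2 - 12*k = (k)*(k^2 + k - 12) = k*(k + 4)*(k - 3)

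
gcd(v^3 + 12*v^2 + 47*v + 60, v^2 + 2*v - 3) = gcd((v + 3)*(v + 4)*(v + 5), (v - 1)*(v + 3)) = v + 3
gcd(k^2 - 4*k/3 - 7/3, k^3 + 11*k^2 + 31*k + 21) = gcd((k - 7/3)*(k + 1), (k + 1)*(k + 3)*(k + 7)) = k + 1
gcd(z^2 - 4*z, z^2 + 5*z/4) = z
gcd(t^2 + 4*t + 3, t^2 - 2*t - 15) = t + 3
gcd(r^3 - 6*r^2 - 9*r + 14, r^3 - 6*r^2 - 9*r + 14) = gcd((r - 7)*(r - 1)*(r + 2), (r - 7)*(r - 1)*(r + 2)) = r^3 - 6*r^2 - 9*r + 14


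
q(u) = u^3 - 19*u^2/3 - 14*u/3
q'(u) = 3*u^2 - 38*u/3 - 14/3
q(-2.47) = -42.18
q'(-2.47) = 44.92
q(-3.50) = -104.12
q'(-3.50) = 76.42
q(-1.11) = -3.99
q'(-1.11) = 13.09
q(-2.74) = -55.33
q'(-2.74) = 52.56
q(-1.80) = -17.95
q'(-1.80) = 27.85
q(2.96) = -43.37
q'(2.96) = -15.88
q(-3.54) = -107.21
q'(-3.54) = 77.77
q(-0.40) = 0.79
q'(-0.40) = 0.88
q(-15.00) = -4730.00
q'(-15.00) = 860.33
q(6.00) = -40.00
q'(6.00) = 27.33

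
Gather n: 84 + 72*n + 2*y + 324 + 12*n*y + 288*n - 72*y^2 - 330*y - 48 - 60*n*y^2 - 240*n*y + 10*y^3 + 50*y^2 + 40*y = n*(-60*y^2 - 228*y + 360) + 10*y^3 - 22*y^2 - 288*y + 360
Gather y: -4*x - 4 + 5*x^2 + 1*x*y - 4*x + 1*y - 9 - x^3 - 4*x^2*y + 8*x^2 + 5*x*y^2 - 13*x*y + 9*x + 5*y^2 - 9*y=-x^3 + 13*x^2 + x + y^2*(5*x + 5) + y*(-4*x^2 - 12*x - 8) - 13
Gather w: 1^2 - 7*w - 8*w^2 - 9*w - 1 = -8*w^2 - 16*w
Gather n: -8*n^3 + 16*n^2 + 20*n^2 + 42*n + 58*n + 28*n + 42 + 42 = -8*n^3 + 36*n^2 + 128*n + 84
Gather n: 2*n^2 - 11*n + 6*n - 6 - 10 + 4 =2*n^2 - 5*n - 12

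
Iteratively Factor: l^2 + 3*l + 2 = (l + 1)*(l + 2)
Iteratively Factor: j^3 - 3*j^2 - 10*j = (j - 5)*(j^2 + 2*j) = j*(j - 5)*(j + 2)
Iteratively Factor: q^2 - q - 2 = (q - 2)*(q + 1)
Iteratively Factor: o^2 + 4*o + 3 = (o + 3)*(o + 1)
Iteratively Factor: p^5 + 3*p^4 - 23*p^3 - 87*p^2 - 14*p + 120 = (p + 3)*(p^4 - 23*p^2 - 18*p + 40) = (p - 5)*(p + 3)*(p^3 + 5*p^2 + 2*p - 8) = (p - 5)*(p - 1)*(p + 3)*(p^2 + 6*p + 8) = (p - 5)*(p - 1)*(p + 2)*(p + 3)*(p + 4)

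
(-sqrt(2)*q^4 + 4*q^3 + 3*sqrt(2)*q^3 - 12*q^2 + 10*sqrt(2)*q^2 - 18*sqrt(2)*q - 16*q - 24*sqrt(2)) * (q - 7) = -sqrt(2)*q^5 + 4*q^4 + 10*sqrt(2)*q^4 - 40*q^3 - 11*sqrt(2)*q^3 - 88*sqrt(2)*q^2 + 68*q^2 + 112*q + 102*sqrt(2)*q + 168*sqrt(2)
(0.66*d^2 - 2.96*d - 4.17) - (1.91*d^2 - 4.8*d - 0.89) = -1.25*d^2 + 1.84*d - 3.28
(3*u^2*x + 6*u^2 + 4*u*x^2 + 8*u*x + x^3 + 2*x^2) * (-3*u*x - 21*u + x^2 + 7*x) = -9*u^3*x^2 - 81*u^3*x - 126*u^3 - 9*u^2*x^3 - 81*u^2*x^2 - 126*u^2*x + u*x^4 + 9*u*x^3 + 14*u*x^2 + x^5 + 9*x^4 + 14*x^3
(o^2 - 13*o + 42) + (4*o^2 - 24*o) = 5*o^2 - 37*o + 42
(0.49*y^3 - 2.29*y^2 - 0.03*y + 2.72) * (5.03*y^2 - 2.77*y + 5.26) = 2.4647*y^5 - 12.876*y^4 + 8.7698*y^3 + 1.7193*y^2 - 7.6922*y + 14.3072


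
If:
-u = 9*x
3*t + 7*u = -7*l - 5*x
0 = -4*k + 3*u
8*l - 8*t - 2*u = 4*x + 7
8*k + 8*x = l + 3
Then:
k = 7047/16408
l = -150/2051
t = -2173/2051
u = 2349/4102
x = -261/4102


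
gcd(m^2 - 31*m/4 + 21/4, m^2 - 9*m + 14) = m - 7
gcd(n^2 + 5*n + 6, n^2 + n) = 1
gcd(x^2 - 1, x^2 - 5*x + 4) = x - 1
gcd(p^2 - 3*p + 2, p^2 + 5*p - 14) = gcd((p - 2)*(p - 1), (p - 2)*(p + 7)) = p - 2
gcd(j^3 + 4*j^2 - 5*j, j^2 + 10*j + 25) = j + 5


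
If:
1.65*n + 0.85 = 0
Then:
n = -0.52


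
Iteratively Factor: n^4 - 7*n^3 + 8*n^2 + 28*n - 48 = (n - 4)*(n^3 - 3*n^2 - 4*n + 12) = (n - 4)*(n - 3)*(n^2 - 4) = (n - 4)*(n - 3)*(n - 2)*(n + 2)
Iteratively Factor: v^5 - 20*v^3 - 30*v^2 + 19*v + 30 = (v + 3)*(v^4 - 3*v^3 - 11*v^2 + 3*v + 10) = (v + 2)*(v + 3)*(v^3 - 5*v^2 - v + 5) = (v + 1)*(v + 2)*(v + 3)*(v^2 - 6*v + 5) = (v - 5)*(v + 1)*(v + 2)*(v + 3)*(v - 1)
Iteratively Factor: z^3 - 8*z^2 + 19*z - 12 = (z - 4)*(z^2 - 4*z + 3) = (z - 4)*(z - 1)*(z - 3)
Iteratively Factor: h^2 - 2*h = (h - 2)*(h)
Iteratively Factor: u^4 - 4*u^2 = (u)*(u^3 - 4*u) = u*(u - 2)*(u^2 + 2*u) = u^2*(u - 2)*(u + 2)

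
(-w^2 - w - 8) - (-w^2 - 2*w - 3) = w - 5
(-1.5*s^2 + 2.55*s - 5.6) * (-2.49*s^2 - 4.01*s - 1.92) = 3.735*s^4 - 0.3345*s^3 + 6.5985*s^2 + 17.56*s + 10.752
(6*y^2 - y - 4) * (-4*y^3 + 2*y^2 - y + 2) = -24*y^5 + 16*y^4 + 8*y^3 + 5*y^2 + 2*y - 8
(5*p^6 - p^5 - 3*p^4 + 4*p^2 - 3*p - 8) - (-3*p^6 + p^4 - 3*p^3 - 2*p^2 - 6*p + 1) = 8*p^6 - p^5 - 4*p^4 + 3*p^3 + 6*p^2 + 3*p - 9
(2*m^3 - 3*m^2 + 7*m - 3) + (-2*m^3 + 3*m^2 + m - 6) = 8*m - 9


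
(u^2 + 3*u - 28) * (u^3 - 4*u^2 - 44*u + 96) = u^5 - u^4 - 84*u^3 + 76*u^2 + 1520*u - 2688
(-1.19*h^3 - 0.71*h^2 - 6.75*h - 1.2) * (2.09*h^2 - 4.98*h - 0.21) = -2.4871*h^5 + 4.4423*h^4 - 10.3218*h^3 + 31.2561*h^2 + 7.3935*h + 0.252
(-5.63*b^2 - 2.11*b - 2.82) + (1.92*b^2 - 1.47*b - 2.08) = -3.71*b^2 - 3.58*b - 4.9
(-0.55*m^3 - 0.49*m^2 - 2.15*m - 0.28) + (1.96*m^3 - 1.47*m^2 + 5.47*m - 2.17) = 1.41*m^3 - 1.96*m^2 + 3.32*m - 2.45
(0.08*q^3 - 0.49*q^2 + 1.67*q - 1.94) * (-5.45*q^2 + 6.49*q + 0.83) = -0.436*q^5 + 3.1897*q^4 - 12.2152*q^3 + 21.0046*q^2 - 11.2045*q - 1.6102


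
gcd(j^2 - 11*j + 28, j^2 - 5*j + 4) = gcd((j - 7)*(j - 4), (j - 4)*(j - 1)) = j - 4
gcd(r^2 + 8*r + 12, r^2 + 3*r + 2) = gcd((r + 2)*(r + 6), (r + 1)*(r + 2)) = r + 2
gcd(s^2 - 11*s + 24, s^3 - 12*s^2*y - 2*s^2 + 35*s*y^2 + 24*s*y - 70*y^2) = 1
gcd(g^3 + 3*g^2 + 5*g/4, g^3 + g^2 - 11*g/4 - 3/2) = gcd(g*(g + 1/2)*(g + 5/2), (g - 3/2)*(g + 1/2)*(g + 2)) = g + 1/2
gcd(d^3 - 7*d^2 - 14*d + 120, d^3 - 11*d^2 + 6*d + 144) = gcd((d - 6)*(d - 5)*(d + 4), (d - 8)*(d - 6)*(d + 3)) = d - 6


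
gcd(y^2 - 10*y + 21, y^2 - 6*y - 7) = y - 7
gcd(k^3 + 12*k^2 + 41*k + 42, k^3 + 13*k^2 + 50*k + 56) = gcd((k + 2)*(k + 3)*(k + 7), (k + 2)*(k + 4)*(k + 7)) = k^2 + 9*k + 14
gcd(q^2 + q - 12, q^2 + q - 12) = q^2 + q - 12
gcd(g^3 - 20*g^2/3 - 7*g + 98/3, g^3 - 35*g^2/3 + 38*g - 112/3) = g^2 - 9*g + 14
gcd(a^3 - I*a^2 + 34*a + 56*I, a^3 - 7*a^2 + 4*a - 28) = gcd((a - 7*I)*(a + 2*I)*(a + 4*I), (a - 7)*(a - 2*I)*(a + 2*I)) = a + 2*I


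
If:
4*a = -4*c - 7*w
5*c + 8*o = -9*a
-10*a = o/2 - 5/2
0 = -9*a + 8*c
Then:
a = 320/1163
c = 360/1163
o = -585/1163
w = -2720/8141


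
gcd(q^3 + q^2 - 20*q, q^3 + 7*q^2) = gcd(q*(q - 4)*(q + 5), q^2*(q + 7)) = q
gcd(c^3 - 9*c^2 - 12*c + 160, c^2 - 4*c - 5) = c - 5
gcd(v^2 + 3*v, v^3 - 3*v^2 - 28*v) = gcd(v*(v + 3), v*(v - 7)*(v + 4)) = v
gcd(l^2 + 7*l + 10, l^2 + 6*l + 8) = l + 2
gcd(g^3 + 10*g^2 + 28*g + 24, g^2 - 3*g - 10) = g + 2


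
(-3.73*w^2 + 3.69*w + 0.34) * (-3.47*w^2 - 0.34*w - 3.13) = 12.9431*w^4 - 11.5361*w^3 + 9.2405*w^2 - 11.6653*w - 1.0642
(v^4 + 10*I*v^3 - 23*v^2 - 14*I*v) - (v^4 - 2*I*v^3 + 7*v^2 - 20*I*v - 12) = 12*I*v^3 - 30*v^2 + 6*I*v + 12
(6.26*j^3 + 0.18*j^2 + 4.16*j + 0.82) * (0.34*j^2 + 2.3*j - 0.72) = 2.1284*j^5 + 14.4592*j^4 - 2.6788*j^3 + 9.7172*j^2 - 1.1092*j - 0.5904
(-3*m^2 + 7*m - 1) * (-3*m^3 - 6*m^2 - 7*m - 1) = 9*m^5 - 3*m^4 - 18*m^3 - 40*m^2 + 1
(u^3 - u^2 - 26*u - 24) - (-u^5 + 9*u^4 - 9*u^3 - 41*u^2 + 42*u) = u^5 - 9*u^4 + 10*u^3 + 40*u^2 - 68*u - 24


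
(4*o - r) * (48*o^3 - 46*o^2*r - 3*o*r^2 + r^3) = 192*o^4 - 232*o^3*r + 34*o^2*r^2 + 7*o*r^3 - r^4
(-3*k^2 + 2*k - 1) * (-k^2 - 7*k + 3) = 3*k^4 + 19*k^3 - 22*k^2 + 13*k - 3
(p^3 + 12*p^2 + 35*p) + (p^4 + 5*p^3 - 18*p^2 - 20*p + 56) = p^4 + 6*p^3 - 6*p^2 + 15*p + 56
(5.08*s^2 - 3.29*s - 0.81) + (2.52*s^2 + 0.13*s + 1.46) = 7.6*s^2 - 3.16*s + 0.65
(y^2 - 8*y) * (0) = 0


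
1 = 1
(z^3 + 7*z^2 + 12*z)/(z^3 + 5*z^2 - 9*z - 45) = z*(z + 4)/(z^2 + 2*z - 15)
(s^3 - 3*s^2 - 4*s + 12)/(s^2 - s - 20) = (-s^3 + 3*s^2 + 4*s - 12)/(-s^2 + s + 20)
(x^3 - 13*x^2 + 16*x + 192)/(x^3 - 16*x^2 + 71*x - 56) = (x^2 - 5*x - 24)/(x^2 - 8*x + 7)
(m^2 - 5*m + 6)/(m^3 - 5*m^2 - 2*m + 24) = (m - 2)/(m^2 - 2*m - 8)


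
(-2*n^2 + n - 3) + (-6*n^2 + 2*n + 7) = -8*n^2 + 3*n + 4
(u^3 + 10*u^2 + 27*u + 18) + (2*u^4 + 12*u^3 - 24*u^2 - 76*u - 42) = 2*u^4 + 13*u^3 - 14*u^2 - 49*u - 24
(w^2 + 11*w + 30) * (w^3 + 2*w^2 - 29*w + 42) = w^5 + 13*w^4 + 23*w^3 - 217*w^2 - 408*w + 1260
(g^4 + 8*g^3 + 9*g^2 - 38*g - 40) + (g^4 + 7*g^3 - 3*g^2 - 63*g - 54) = 2*g^4 + 15*g^3 + 6*g^2 - 101*g - 94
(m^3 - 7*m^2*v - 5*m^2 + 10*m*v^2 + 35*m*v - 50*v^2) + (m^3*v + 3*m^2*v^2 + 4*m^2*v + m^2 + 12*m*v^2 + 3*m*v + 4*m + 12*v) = m^3*v + m^3 + 3*m^2*v^2 - 3*m^2*v - 4*m^2 + 22*m*v^2 + 38*m*v + 4*m - 50*v^2 + 12*v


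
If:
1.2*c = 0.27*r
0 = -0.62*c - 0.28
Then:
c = -0.45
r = -2.01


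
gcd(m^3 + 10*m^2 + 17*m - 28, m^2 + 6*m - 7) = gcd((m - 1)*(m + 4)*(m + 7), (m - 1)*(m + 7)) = m^2 + 6*m - 7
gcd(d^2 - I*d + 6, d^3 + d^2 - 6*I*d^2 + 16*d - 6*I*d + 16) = d + 2*I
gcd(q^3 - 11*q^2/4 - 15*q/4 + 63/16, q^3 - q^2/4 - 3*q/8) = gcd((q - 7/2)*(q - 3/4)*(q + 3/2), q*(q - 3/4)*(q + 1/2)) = q - 3/4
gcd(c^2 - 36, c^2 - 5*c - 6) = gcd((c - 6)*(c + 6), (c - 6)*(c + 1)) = c - 6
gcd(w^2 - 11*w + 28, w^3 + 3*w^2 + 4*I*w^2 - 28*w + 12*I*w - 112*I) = w - 4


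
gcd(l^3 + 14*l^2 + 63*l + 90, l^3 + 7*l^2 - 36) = l^2 + 9*l + 18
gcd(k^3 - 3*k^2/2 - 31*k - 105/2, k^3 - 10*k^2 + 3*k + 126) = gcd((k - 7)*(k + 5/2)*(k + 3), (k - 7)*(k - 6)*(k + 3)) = k^2 - 4*k - 21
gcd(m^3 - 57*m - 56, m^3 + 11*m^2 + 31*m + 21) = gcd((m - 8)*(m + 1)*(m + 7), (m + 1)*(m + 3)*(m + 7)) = m^2 + 8*m + 7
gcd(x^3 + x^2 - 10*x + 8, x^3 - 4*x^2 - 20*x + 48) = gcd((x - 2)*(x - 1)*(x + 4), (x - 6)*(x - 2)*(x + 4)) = x^2 + 2*x - 8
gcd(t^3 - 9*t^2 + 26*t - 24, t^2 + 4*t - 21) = t - 3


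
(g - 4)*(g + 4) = g^2 - 16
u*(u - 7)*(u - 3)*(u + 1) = u^4 - 9*u^3 + 11*u^2 + 21*u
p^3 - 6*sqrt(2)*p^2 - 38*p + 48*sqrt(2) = (p - 8*sqrt(2))*(p - sqrt(2))*(p + 3*sqrt(2))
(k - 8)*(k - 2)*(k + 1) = k^3 - 9*k^2 + 6*k + 16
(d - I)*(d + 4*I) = d^2 + 3*I*d + 4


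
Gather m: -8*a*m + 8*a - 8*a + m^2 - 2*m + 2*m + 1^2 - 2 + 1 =-8*a*m + m^2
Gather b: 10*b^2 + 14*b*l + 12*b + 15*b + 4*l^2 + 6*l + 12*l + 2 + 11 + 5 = 10*b^2 + b*(14*l + 27) + 4*l^2 + 18*l + 18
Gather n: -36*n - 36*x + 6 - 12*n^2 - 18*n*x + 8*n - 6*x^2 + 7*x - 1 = -12*n^2 + n*(-18*x - 28) - 6*x^2 - 29*x + 5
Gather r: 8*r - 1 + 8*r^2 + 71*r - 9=8*r^2 + 79*r - 10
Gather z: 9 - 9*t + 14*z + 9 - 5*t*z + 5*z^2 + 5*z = -9*t + 5*z^2 + z*(19 - 5*t) + 18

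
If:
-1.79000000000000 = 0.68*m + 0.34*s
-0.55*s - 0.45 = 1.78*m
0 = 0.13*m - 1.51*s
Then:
No Solution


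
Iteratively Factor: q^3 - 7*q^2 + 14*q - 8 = (q - 1)*(q^2 - 6*q + 8) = (q - 4)*(q - 1)*(q - 2)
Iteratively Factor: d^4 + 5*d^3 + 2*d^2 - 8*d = (d)*(d^3 + 5*d^2 + 2*d - 8) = d*(d + 2)*(d^2 + 3*d - 4) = d*(d + 2)*(d + 4)*(d - 1)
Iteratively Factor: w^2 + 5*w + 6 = (w + 2)*(w + 3)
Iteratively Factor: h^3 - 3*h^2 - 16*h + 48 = (h - 4)*(h^2 + h - 12) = (h - 4)*(h - 3)*(h + 4)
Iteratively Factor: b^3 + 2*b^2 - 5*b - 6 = (b + 3)*(b^2 - b - 2) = (b - 2)*(b + 3)*(b + 1)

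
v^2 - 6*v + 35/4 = (v - 7/2)*(v - 5/2)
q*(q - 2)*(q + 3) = q^3 + q^2 - 6*q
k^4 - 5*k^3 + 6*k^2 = k^2*(k - 3)*(k - 2)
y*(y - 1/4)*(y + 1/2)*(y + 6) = y^4 + 25*y^3/4 + 11*y^2/8 - 3*y/4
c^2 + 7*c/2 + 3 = (c + 3/2)*(c + 2)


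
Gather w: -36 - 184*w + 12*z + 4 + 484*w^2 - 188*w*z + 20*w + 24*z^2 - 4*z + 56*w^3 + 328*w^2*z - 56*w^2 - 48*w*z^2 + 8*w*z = 56*w^3 + w^2*(328*z + 428) + w*(-48*z^2 - 180*z - 164) + 24*z^2 + 8*z - 32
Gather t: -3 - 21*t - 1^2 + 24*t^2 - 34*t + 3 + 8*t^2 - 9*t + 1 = 32*t^2 - 64*t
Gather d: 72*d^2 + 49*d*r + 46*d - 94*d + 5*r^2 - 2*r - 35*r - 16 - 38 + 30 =72*d^2 + d*(49*r - 48) + 5*r^2 - 37*r - 24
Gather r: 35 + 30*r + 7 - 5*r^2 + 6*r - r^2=-6*r^2 + 36*r + 42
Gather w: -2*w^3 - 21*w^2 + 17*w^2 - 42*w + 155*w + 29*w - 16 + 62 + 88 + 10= -2*w^3 - 4*w^2 + 142*w + 144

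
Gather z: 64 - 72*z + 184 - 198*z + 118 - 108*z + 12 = 378 - 378*z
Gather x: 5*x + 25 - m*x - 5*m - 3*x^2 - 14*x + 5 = -5*m - 3*x^2 + x*(-m - 9) + 30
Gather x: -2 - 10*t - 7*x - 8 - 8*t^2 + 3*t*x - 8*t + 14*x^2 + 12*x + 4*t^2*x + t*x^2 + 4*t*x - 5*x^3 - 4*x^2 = -8*t^2 - 18*t - 5*x^3 + x^2*(t + 10) + x*(4*t^2 + 7*t + 5) - 10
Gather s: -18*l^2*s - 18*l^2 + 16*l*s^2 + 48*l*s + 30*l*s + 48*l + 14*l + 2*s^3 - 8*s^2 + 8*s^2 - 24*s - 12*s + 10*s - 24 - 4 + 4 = -18*l^2 + 16*l*s^2 + 62*l + 2*s^3 + s*(-18*l^2 + 78*l - 26) - 24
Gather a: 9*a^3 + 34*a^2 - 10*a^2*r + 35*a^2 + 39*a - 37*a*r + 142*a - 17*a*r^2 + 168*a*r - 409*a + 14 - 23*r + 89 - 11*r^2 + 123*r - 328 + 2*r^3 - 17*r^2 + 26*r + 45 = 9*a^3 + a^2*(69 - 10*r) + a*(-17*r^2 + 131*r - 228) + 2*r^3 - 28*r^2 + 126*r - 180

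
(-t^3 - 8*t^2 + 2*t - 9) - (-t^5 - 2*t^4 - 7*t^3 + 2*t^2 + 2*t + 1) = t^5 + 2*t^4 + 6*t^3 - 10*t^2 - 10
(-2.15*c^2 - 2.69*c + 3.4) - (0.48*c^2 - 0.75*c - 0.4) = -2.63*c^2 - 1.94*c + 3.8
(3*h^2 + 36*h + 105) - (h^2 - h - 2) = 2*h^2 + 37*h + 107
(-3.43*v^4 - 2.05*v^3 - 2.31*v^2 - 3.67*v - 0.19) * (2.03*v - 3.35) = -6.9629*v^5 + 7.329*v^4 + 2.1782*v^3 + 0.288400000000001*v^2 + 11.9088*v + 0.6365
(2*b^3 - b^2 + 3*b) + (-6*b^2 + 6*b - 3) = 2*b^3 - 7*b^2 + 9*b - 3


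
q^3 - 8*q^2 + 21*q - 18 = (q - 3)^2*(q - 2)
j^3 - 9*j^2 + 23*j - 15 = (j - 5)*(j - 3)*(j - 1)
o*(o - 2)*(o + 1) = o^3 - o^2 - 2*o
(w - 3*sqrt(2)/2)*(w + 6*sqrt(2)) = w^2 + 9*sqrt(2)*w/2 - 18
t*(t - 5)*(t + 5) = t^3 - 25*t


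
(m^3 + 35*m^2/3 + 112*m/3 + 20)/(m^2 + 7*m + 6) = (3*m^2 + 17*m + 10)/(3*(m + 1))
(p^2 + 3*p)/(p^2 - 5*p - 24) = p/(p - 8)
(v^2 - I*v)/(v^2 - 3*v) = (v - I)/(v - 3)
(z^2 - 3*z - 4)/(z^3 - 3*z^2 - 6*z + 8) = (z + 1)/(z^2 + z - 2)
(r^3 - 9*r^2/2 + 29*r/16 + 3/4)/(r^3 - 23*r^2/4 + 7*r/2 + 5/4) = (r^2 - 19*r/4 + 3)/(r^2 - 6*r + 5)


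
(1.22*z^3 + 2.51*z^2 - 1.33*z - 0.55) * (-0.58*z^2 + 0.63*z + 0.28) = -0.7076*z^5 - 0.6872*z^4 + 2.6943*z^3 + 0.1839*z^2 - 0.7189*z - 0.154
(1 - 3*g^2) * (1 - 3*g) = 9*g^3 - 3*g^2 - 3*g + 1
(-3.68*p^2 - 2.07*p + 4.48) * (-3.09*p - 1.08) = 11.3712*p^3 + 10.3707*p^2 - 11.6076*p - 4.8384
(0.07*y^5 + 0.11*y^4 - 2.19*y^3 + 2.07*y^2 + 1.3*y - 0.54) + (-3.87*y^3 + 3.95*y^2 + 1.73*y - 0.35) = 0.07*y^5 + 0.11*y^4 - 6.06*y^3 + 6.02*y^2 + 3.03*y - 0.89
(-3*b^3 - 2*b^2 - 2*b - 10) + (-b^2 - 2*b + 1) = -3*b^3 - 3*b^2 - 4*b - 9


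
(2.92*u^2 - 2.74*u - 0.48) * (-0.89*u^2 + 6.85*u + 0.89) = -2.5988*u^4 + 22.4406*u^3 - 15.743*u^2 - 5.7266*u - 0.4272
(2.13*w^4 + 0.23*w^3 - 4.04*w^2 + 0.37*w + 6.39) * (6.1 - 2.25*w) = -4.7925*w^5 + 12.4755*w^4 + 10.493*w^3 - 25.4765*w^2 - 12.1205*w + 38.979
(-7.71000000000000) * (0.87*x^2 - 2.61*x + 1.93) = -6.7077*x^2 + 20.1231*x - 14.8803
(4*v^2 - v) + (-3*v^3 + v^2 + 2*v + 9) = -3*v^3 + 5*v^2 + v + 9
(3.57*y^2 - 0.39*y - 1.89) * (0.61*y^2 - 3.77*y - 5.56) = 2.1777*y^4 - 13.6968*y^3 - 19.5318*y^2 + 9.2937*y + 10.5084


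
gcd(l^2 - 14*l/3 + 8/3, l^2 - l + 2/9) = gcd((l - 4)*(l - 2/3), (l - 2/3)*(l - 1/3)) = l - 2/3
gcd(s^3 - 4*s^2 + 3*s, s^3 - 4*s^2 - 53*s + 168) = s - 3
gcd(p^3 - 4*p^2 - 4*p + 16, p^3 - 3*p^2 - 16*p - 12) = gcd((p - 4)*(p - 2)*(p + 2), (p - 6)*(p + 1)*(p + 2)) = p + 2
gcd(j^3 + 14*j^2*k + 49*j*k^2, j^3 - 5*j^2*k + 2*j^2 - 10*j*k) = j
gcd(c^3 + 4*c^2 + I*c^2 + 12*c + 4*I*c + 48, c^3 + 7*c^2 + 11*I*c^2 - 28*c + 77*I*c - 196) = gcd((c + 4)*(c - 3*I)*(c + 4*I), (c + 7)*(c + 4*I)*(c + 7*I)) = c + 4*I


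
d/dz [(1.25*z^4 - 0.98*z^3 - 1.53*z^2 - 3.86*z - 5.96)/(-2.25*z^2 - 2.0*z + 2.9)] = (-5.625*z^5 - 5.295*z^4 + 18.42*z^3 - 14.151*z^2 - 35.694*z - 23.114)/(5.0625*z^4 + 9.0*z^3 - 9.05*z^2 - 11.6*z + 8.41)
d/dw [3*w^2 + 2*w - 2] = 6*w + 2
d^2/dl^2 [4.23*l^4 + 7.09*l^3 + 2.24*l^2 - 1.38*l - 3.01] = 50.76*l^2 + 42.54*l + 4.48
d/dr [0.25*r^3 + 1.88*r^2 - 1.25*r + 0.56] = 0.75*r^2 + 3.76*r - 1.25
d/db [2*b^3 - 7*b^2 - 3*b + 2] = 6*b^2 - 14*b - 3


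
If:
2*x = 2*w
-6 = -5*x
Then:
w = 6/5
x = 6/5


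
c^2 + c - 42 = (c - 6)*(c + 7)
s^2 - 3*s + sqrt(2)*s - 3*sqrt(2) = (s - 3)*(s + sqrt(2))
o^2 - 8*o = o*(o - 8)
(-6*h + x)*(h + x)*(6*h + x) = -36*h^3 - 36*h^2*x + h*x^2 + x^3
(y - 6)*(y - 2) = y^2 - 8*y + 12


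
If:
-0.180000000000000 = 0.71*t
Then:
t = -0.25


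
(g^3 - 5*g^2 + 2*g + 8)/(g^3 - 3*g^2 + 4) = (g - 4)/(g - 2)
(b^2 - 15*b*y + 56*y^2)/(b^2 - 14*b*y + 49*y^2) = (-b + 8*y)/(-b + 7*y)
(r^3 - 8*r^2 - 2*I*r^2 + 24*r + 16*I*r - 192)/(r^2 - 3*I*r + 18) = (r^2 + 4*r*(-2 + I) - 32*I)/(r + 3*I)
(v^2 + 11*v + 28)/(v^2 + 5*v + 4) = (v + 7)/(v + 1)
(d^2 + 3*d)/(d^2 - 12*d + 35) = d*(d + 3)/(d^2 - 12*d + 35)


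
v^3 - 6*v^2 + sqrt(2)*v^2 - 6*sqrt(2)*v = v*(v - 6)*(v + sqrt(2))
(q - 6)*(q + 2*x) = q^2 + 2*q*x - 6*q - 12*x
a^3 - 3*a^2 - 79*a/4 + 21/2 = (a - 6)*(a - 1/2)*(a + 7/2)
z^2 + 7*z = z*(z + 7)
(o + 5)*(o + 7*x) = o^2 + 7*o*x + 5*o + 35*x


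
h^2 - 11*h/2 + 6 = (h - 4)*(h - 3/2)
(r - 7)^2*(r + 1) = r^3 - 13*r^2 + 35*r + 49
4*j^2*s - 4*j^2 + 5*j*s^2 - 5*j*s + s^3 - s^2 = (j + s)*(4*j + s)*(s - 1)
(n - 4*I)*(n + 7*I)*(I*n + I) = I*n^3 - 3*n^2 + I*n^2 - 3*n + 28*I*n + 28*I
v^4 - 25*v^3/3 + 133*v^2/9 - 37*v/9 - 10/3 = (v - 6)*(v - 5/3)*(v - 1)*(v + 1/3)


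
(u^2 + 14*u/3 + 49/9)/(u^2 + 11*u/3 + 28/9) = (3*u + 7)/(3*u + 4)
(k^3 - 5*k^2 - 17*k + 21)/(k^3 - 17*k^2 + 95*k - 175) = (k^2 + 2*k - 3)/(k^2 - 10*k + 25)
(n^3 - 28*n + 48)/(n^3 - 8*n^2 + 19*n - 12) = (n^2 + 4*n - 12)/(n^2 - 4*n + 3)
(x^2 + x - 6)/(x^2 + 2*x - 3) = (x - 2)/(x - 1)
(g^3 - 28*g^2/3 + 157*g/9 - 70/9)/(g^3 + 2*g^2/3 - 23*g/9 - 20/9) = (3*g^2 - 23*g + 14)/(3*g^2 + 7*g + 4)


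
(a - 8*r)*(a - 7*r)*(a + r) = a^3 - 14*a^2*r + 41*a*r^2 + 56*r^3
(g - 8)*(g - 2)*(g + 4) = g^3 - 6*g^2 - 24*g + 64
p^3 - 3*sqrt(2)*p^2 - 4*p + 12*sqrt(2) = (p - 2)*(p + 2)*(p - 3*sqrt(2))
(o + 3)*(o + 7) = o^2 + 10*o + 21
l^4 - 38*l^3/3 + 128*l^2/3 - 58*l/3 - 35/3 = (l - 7)*(l - 5)*(l - 1)*(l + 1/3)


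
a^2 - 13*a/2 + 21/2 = (a - 7/2)*(a - 3)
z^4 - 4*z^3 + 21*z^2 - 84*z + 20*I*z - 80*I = (z - 4)*(z - 5*I)*(z + I)*(z + 4*I)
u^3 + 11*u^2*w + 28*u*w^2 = u*(u + 4*w)*(u + 7*w)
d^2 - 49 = (d - 7)*(d + 7)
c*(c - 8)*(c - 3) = c^3 - 11*c^2 + 24*c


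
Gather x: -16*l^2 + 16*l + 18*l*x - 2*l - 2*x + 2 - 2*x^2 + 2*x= -16*l^2 + 18*l*x + 14*l - 2*x^2 + 2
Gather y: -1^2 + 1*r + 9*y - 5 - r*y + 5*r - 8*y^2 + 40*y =6*r - 8*y^2 + y*(49 - r) - 6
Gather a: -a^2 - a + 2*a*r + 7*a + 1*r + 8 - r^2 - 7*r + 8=-a^2 + a*(2*r + 6) - r^2 - 6*r + 16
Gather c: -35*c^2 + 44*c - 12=-35*c^2 + 44*c - 12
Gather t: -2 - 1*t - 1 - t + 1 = -2*t - 2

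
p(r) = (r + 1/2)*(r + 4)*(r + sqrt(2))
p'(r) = (r + 1/2)*(r + 4) + (r + 1/2)*(r + sqrt(2)) + (r + 4)*(r + sqrt(2))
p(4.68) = 274.01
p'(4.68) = 129.43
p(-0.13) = 1.84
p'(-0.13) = 6.88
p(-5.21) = -21.63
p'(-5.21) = 28.17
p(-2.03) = 1.86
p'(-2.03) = -3.29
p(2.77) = 92.63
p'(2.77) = 64.15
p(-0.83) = -0.61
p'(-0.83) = 0.61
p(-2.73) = 3.73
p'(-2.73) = -1.57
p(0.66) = 11.21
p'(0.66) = 17.48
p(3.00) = 108.15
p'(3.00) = 70.85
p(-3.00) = 3.96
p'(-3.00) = -0.12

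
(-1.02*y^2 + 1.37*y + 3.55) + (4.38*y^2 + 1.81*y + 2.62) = 3.36*y^2 + 3.18*y + 6.17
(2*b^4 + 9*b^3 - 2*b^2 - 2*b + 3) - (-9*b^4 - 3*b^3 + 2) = 11*b^4 + 12*b^3 - 2*b^2 - 2*b + 1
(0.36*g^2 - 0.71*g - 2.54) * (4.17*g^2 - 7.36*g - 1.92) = 1.5012*g^4 - 5.6103*g^3 - 6.0574*g^2 + 20.0576*g + 4.8768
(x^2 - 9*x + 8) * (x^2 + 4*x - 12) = x^4 - 5*x^3 - 40*x^2 + 140*x - 96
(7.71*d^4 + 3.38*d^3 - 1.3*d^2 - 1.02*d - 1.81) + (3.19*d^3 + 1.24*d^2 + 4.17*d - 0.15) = 7.71*d^4 + 6.57*d^3 - 0.0600000000000001*d^2 + 3.15*d - 1.96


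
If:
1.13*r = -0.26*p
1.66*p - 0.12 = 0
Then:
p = 0.07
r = -0.02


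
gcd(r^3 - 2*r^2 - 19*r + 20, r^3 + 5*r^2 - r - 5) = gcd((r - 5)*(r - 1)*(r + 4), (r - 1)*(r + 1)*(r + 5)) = r - 1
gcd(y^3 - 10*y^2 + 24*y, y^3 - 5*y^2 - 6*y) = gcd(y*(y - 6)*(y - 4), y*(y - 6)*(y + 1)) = y^2 - 6*y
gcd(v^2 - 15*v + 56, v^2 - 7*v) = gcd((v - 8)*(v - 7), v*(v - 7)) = v - 7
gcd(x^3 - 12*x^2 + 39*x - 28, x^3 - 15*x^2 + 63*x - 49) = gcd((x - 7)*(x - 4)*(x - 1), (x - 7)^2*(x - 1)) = x^2 - 8*x + 7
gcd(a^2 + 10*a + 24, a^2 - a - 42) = a + 6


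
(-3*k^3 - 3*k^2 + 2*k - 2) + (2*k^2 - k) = -3*k^3 - k^2 + k - 2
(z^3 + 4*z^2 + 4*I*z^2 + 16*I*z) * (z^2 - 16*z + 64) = z^5 - 12*z^4 + 4*I*z^4 - 48*I*z^3 + 256*z^2 + 1024*I*z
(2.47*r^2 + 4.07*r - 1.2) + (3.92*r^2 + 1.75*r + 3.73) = 6.39*r^2 + 5.82*r + 2.53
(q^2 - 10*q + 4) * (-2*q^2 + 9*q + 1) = -2*q^4 + 29*q^3 - 97*q^2 + 26*q + 4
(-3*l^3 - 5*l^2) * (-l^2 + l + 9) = 3*l^5 + 2*l^4 - 32*l^3 - 45*l^2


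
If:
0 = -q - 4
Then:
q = -4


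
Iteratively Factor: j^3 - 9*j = (j - 3)*(j^2 + 3*j) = (j - 3)*(j + 3)*(j)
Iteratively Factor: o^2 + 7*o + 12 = (o + 3)*(o + 4)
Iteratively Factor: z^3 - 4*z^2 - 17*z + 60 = (z - 5)*(z^2 + z - 12) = (z - 5)*(z + 4)*(z - 3)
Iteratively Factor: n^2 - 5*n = (n)*(n - 5)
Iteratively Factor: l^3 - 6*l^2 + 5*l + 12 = (l - 3)*(l^2 - 3*l - 4) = (l - 4)*(l - 3)*(l + 1)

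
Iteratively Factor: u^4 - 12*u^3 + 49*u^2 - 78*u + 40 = (u - 5)*(u^3 - 7*u^2 + 14*u - 8) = (u - 5)*(u - 4)*(u^2 - 3*u + 2) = (u - 5)*(u - 4)*(u - 1)*(u - 2)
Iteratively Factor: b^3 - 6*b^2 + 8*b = (b - 4)*(b^2 - 2*b) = (b - 4)*(b - 2)*(b)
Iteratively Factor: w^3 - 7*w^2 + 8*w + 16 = (w - 4)*(w^2 - 3*w - 4) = (w - 4)^2*(w + 1)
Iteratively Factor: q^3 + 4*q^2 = (q)*(q^2 + 4*q) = q^2*(q + 4)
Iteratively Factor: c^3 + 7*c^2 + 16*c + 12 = (c + 3)*(c^2 + 4*c + 4) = (c + 2)*(c + 3)*(c + 2)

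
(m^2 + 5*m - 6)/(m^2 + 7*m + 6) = (m - 1)/(m + 1)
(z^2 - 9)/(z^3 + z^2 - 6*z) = (z - 3)/(z*(z - 2))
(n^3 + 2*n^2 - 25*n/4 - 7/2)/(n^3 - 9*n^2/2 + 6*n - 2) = (4*n^2 + 16*n + 7)/(2*(2*n^2 - 5*n + 2))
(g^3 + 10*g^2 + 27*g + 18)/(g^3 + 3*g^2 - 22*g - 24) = (g + 3)/(g - 4)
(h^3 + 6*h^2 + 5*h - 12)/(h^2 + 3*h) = h + 3 - 4/h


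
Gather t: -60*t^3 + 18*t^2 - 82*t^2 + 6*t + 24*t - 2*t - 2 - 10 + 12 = -60*t^3 - 64*t^2 + 28*t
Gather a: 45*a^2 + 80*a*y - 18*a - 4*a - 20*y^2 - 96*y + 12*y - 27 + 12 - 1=45*a^2 + a*(80*y - 22) - 20*y^2 - 84*y - 16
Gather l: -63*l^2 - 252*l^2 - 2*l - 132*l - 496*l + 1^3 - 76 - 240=-315*l^2 - 630*l - 315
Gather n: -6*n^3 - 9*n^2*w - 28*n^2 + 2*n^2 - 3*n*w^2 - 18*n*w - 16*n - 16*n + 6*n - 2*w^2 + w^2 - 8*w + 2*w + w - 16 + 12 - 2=-6*n^3 + n^2*(-9*w - 26) + n*(-3*w^2 - 18*w - 26) - w^2 - 5*w - 6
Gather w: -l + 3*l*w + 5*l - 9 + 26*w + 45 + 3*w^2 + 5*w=4*l + 3*w^2 + w*(3*l + 31) + 36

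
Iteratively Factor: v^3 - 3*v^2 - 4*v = (v - 4)*(v^2 + v) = v*(v - 4)*(v + 1)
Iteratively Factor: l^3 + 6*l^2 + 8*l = (l + 4)*(l^2 + 2*l) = l*(l + 4)*(l + 2)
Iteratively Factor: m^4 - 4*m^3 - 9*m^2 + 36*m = (m - 3)*(m^3 - m^2 - 12*m) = (m - 4)*(m - 3)*(m^2 + 3*m) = m*(m - 4)*(m - 3)*(m + 3)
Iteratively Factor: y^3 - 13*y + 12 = (y + 4)*(y^2 - 4*y + 3) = (y - 1)*(y + 4)*(y - 3)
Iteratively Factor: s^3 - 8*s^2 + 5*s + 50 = (s + 2)*(s^2 - 10*s + 25) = (s - 5)*(s + 2)*(s - 5)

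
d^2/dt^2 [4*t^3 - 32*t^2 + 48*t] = 24*t - 64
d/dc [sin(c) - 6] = cos(c)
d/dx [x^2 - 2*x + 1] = 2*x - 2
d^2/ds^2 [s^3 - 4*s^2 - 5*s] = 6*s - 8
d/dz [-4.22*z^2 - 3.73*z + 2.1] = -8.44*z - 3.73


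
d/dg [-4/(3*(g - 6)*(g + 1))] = 4*(2*g - 5)/(3*(g - 6)^2*(g + 1)^2)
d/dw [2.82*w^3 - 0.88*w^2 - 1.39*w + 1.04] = 8.46*w^2 - 1.76*w - 1.39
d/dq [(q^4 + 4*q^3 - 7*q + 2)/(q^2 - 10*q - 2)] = (2*q^5 - 26*q^4 - 88*q^3 - 17*q^2 - 4*q + 34)/(q^4 - 20*q^3 + 96*q^2 + 40*q + 4)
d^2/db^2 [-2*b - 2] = 0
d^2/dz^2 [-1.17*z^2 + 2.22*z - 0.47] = -2.34000000000000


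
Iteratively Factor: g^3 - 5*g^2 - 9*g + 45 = (g - 3)*(g^2 - 2*g - 15) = (g - 5)*(g - 3)*(g + 3)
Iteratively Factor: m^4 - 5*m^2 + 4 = (m - 1)*(m^3 + m^2 - 4*m - 4) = (m - 1)*(m + 1)*(m^2 - 4) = (m - 1)*(m + 1)*(m + 2)*(m - 2)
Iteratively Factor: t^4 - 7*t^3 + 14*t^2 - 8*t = (t)*(t^3 - 7*t^2 + 14*t - 8) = t*(t - 2)*(t^2 - 5*t + 4) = t*(t - 4)*(t - 2)*(t - 1)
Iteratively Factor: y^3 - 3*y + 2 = (y + 2)*(y^2 - 2*y + 1) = (y - 1)*(y + 2)*(y - 1)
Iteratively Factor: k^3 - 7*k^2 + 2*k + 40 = (k + 2)*(k^2 - 9*k + 20) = (k - 4)*(k + 2)*(k - 5)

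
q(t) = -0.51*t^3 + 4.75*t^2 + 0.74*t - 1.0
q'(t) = -1.53*t^2 + 9.5*t + 0.74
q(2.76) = 26.50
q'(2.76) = 15.31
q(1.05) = 4.42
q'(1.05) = 9.03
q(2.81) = 27.27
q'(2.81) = 15.35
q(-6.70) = 360.66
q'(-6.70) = -131.59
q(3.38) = 36.07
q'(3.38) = 15.37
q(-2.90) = 49.24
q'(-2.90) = -39.68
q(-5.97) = 272.39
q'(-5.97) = -110.51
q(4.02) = 45.60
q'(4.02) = 14.20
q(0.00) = -1.00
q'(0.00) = 0.74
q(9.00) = 18.62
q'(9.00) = -37.69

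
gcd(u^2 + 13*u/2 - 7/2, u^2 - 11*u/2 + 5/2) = u - 1/2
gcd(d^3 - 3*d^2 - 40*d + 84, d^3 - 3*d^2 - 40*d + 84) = d^3 - 3*d^2 - 40*d + 84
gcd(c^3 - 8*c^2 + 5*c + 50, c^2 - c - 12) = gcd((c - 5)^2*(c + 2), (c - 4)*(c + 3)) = 1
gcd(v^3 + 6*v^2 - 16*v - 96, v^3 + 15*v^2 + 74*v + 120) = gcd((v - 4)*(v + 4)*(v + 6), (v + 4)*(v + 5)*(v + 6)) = v^2 + 10*v + 24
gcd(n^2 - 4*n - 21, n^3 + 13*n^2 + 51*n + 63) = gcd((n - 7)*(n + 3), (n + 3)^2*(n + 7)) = n + 3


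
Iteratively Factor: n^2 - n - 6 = (n - 3)*(n + 2)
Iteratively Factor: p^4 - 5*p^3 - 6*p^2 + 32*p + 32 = (p - 4)*(p^3 - p^2 - 10*p - 8) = (p - 4)*(p + 1)*(p^2 - 2*p - 8) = (p - 4)*(p + 1)*(p + 2)*(p - 4)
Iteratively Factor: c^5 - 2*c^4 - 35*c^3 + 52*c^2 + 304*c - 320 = (c - 1)*(c^4 - c^3 - 36*c^2 + 16*c + 320) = (c - 5)*(c - 1)*(c^3 + 4*c^2 - 16*c - 64) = (c - 5)*(c - 4)*(c - 1)*(c^2 + 8*c + 16) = (c - 5)*(c - 4)*(c - 1)*(c + 4)*(c + 4)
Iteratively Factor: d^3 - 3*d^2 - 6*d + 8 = (d - 4)*(d^2 + d - 2) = (d - 4)*(d + 2)*(d - 1)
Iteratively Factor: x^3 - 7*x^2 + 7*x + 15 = (x - 5)*(x^2 - 2*x - 3) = (x - 5)*(x + 1)*(x - 3)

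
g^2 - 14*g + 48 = (g - 8)*(g - 6)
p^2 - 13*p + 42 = (p - 7)*(p - 6)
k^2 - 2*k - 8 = (k - 4)*(k + 2)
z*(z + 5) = z^2 + 5*z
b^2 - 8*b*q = b*(b - 8*q)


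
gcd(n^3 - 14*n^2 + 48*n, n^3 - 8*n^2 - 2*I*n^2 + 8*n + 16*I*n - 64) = n - 8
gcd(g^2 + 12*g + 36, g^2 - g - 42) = g + 6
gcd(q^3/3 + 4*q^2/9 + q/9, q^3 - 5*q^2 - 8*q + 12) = 1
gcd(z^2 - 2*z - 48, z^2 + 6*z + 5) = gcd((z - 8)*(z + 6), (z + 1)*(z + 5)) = 1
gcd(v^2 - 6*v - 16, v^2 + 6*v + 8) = v + 2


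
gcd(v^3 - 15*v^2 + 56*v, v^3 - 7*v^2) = v^2 - 7*v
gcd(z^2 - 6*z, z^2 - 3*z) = z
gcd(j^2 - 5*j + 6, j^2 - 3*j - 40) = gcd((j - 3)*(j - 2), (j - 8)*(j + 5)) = 1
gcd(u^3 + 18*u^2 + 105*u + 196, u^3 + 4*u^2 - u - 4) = u + 4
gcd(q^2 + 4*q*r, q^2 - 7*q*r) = q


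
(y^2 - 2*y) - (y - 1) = y^2 - 3*y + 1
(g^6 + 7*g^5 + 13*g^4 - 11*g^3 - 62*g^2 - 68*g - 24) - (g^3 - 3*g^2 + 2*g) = g^6 + 7*g^5 + 13*g^4 - 12*g^3 - 59*g^2 - 70*g - 24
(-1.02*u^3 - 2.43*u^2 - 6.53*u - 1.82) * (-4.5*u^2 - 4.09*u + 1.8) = 4.59*u^5 + 15.1068*u^4 + 37.4877*u^3 + 30.5237*u^2 - 4.3102*u - 3.276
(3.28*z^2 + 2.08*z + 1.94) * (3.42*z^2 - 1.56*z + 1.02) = 11.2176*z^4 + 1.9968*z^3 + 6.7356*z^2 - 0.9048*z + 1.9788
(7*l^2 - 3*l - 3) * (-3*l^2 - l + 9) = -21*l^4 + 2*l^3 + 75*l^2 - 24*l - 27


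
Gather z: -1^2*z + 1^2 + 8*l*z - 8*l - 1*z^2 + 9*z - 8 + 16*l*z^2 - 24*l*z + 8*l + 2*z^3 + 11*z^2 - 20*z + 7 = 2*z^3 + z^2*(16*l + 10) + z*(-16*l - 12)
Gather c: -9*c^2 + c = -9*c^2 + c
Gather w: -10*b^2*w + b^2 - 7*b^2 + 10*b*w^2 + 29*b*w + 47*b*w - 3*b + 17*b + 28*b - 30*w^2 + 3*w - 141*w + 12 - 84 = -6*b^2 + 42*b + w^2*(10*b - 30) + w*(-10*b^2 + 76*b - 138) - 72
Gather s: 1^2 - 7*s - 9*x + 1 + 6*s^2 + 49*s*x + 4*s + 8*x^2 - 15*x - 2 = 6*s^2 + s*(49*x - 3) + 8*x^2 - 24*x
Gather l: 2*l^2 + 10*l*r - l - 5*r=2*l^2 + l*(10*r - 1) - 5*r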